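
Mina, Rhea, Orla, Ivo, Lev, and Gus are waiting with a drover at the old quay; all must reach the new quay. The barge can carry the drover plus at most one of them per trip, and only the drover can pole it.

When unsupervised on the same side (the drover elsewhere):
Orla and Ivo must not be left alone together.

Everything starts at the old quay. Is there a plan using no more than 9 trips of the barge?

No

Counting alone: the drover can take at most 1 across per trip to the new quay, so moving all 6 needs at least 6 loaded trips out, with a return between consecutive ones — at least 11 crossings.
Since 9 < 11, 9 crossings cannot be enough. (The shortest complete plan in fact takes 11:)
1. Drover goes to the new quay with Orla.
2. Drover goes back to the old quay alone.
3. Drover goes to the new quay with Mina.
4. Drover goes back to the old quay alone.
5. Drover goes to the new quay with Rhea.
6. Drover goes back to the old quay alone.
7. Drover goes to the new quay with Lev.
8. Drover goes back to the old quay alone.
9. Drover goes to the new quay with Gus.
10. Drover goes back to the old quay alone.
11. Drover goes to the new quay with Ivo.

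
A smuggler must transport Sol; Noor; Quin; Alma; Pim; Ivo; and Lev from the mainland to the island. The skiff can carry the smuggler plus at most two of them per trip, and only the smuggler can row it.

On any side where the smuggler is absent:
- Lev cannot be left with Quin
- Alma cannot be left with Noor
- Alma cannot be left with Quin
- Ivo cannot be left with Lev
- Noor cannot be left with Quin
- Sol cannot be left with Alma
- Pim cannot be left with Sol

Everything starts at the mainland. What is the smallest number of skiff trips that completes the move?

impossible

Whatever the first load, the items left behind include a forbidden pair without the smuggler. No opening move is safe, so no plan exists.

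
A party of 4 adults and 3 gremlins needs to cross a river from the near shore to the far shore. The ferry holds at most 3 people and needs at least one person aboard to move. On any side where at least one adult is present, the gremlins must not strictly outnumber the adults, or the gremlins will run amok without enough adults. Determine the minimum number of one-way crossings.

Counting alone: each trip to the far shore takes at most 3 across and each return brings at least 1 back, so after t trips out (and t−1 returns) at most 3t − (t−1) of the 7 are across; that first reaches 7 at t = 3, so at least 5 crossings are needed.
The plan below uses exactly 5 crossings, so it is optimal:
1. 3 gremlins → the far shore.  (the near shore: 4A 0G; the far shore: 0A 3G)
2. 1 gremlin ← the near shore.  (the near shore: 4A 1G; the far shore: 0A 2G)
3. 3 adults → the far shore.  (the near shore: 1A 1G; the far shore: 3A 2G)
4. 1 adult ← the near shore.  (the near shore: 2A 1G; the far shore: 2A 2G)
5. 2 adults and 1 gremlin → the far shore.  (the near shore: 0A 0G; the far shore: 4A 3G)

5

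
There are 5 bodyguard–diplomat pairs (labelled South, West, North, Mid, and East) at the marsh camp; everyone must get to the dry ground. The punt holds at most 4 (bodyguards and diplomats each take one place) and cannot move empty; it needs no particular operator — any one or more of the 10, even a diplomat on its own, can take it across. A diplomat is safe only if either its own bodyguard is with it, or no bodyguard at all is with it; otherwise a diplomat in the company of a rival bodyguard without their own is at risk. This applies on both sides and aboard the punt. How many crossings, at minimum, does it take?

7

Counting alone: each trip to the dry ground takes at most 4 across and each return brings at least 1 back, so after t trips out (and t−1 returns) at most 4t − (t−1) of the 10 are across; that first reaches 10 at t = 3, so at least 5 crossings are needed.
The safety rule pushes this higher. Following every safe sequence of crossings, the most of the 10 that can be at the dry ground as the punt arrives there on crossing 5 is 9 — never all 10.
So no plan with fewer than 7 crossings exists, and this one achieves 7:
1. bodyguard South and diplomat South cross → the dry ground.
2. bodyguard South crosses ← the marsh camp.
3. diplomat East, diplomat Mid, diplomat North, and diplomat West cross → the dry ground.
4. diplomat South crosses ← the marsh camp.
5. bodyguard East, bodyguard Mid, bodyguard North, and bodyguard West cross → the dry ground.
6. bodyguard West and diplomat West cross ← the marsh camp.
7. bodyguard South, bodyguard West, diplomat South, and diplomat West cross → the dry ground.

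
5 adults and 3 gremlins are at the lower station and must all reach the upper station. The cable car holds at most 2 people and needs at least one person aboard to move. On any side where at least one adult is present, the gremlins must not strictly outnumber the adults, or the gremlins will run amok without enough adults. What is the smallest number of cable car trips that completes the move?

Counting alone: each trip to the upper station takes at most 2 across and each return brings at least 1 back, so after t trips out (and t−1 returns) at most 2t − (t−1) of the 8 are across; that first reaches 8 at t = 7, so at least 13 crossings are needed.
The plan below uses exactly 13 crossings, so it is optimal:
1. 2 gremlins → the upper station.  (the lower station: 5A 1G; the upper station: 0A 2G)
2. 1 gremlin ← the lower station.  (the lower station: 5A 2G; the upper station: 0A 1G)
3. 2 gremlins → the upper station.  (the lower station: 5A 0G; the upper station: 0A 3G)
4. 1 gremlin ← the lower station.  (the lower station: 5A 1G; the upper station: 0A 2G)
5. 2 adults → the upper station.  (the lower station: 3A 1G; the upper station: 2A 2G)
6. 1 gremlin ← the lower station.  (the lower station: 3A 2G; the upper station: 2A 1G)
7. 1 adult and 1 gremlin → the upper station.  (the lower station: 2A 1G; the upper station: 3A 2G)
8. 1 gremlin ← the lower station.  (the lower station: 2A 2G; the upper station: 3A 1G)
9. 2 gremlins → the upper station.  (the lower station: 2A 0G; the upper station: 3A 3G)
10. 1 gremlin ← the lower station.  (the lower station: 2A 1G; the upper station: 3A 2G)
11. 1 adult and 1 gremlin → the upper station.  (the lower station: 1A 0G; the upper station: 4A 3G)
12. 1 gremlin ← the lower station.  (the lower station: 1A 1G; the upper station: 4A 2G)
13. 1 adult and 1 gremlin → the upper station.  (the lower station: 0A 0G; the upper station: 5A 3G)

13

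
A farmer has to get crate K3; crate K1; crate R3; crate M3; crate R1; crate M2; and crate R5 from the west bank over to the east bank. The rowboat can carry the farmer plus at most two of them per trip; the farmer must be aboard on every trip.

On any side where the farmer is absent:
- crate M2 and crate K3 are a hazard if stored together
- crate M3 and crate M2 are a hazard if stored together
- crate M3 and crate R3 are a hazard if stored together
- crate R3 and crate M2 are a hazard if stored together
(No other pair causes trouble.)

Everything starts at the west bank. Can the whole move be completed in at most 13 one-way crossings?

Yes — this plan uses 11 crossings (≤ 13):
1. Farmer goes to the east bank with crate M2 and crate R3.
2. Farmer goes back to the west bank with crate R3.
3. Farmer goes to the east bank with crate K3 and crate R3.
4. Farmer goes back to the west bank with crate M2.
5. Farmer goes to the east bank with crate K1 and crate M3.
6. Farmer goes back to the west bank with crate R3.
7. Farmer goes to the east bank with crate R1 and crate R3.
8. Farmer goes back to the west bank with crate R3.
9. Farmer goes to the east bank with crate R3 and crate R5.
10. Farmer goes back to the west bank with crate R3.
11. Farmer goes to the east bank with crate M2 and crate R3.

Yes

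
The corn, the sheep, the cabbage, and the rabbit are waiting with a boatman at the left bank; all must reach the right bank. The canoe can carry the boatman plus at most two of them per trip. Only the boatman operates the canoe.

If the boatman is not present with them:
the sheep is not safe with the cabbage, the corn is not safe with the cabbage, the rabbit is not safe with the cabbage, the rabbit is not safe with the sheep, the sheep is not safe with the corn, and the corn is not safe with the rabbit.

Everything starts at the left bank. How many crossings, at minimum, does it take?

impossible

Whatever the first load, the items left behind include a forbidden pair without the boatman. No opening move is safe, so no plan exists.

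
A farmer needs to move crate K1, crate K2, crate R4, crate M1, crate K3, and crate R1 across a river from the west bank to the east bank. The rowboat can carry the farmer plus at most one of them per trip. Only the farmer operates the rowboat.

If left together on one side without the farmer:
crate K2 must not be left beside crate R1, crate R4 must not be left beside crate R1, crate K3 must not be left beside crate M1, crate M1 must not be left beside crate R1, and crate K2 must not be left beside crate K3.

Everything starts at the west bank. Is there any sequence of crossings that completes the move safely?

No

Whatever the first load, the items left behind include a forbidden pair without the farmer. No opening move is safe, so no plan exists.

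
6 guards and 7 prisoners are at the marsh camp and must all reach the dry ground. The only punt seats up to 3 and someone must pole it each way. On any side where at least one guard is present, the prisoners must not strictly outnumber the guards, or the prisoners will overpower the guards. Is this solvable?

The prisoners already outnumber the guards at the marsh camp before anyone moves, so the starting position itself is disallowed.

No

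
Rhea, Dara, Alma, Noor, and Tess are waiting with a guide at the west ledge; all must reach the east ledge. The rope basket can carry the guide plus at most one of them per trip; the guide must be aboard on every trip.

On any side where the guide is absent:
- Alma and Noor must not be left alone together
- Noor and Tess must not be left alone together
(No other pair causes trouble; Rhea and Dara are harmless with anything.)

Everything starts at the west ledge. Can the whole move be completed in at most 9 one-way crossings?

Counting alone: the guide can take at most 1 across per trip to the east ledge, so moving all 5 needs at least 5 loaded trips out, with a return between consecutive ones — at least 9 crossings.
The safety rule pushes this higher. Following every safe sequence of crossings, the most of the 5 that can be at the east ledge as the rope basket arrives there on crossing 9 is 4 — never all 5.
So the move cannot be finished within 9 crossings. (The shortest complete plan takes 11:)
1. Guide goes to the east ledge with Noor.
2. Guide goes back to the west ledge alone.
3. Guide goes to the east ledge with Rhea.
4. Guide goes back to the west ledge alone.
5. Guide goes to the east ledge with Dara.
6. Guide goes back to the west ledge alone.
7. Guide goes to the east ledge with Alma.
8. Guide goes back to the west ledge with Noor.
9. Guide goes to the east ledge with Tess.
10. Guide goes back to the west ledge alone.
11. Guide goes to the east ledge with Noor.

No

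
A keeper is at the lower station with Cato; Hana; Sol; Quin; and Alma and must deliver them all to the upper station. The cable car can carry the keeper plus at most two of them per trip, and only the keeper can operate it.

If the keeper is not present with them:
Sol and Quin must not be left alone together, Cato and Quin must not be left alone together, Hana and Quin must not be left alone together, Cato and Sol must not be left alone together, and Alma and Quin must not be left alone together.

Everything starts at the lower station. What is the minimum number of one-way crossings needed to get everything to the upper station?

Counting alone: the keeper can take at most 2 across per trip to the upper station, so moving all 5 needs at least 3 loaded trips out, with a return between consecutive ones — at least 5 crossings.
The safety rule pushes this higher. Following every safe sequence of crossings, the most of the 5 that can be at the upper station as the cable car arrives there on crossing 5 is 4 — never all 5.
So no plan with fewer than 7 crossings exists, and this one achieves 7:
1. Keeper goes to the upper station with Cato and Quin.
2. Keeper goes back to the lower station with Cato.
3. Keeper goes to the upper station with Cato and Hana.
4. Keeper goes back to the lower station with Quin.
5. Keeper goes to the upper station with Alma and Sol.
6. Keeper goes back to the lower station with Cato.
7. Keeper goes to the upper station with Cato and Quin.

7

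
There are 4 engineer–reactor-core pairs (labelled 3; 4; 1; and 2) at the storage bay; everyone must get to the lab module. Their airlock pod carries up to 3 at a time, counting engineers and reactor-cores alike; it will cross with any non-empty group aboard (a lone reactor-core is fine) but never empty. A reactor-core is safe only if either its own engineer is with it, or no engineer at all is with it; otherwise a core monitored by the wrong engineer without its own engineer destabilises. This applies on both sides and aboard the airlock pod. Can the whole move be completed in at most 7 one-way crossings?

Counting alone: each trip to the lab module takes at most 3 across and each return brings at least 1 back, so after t trips out (and t−1 returns) at most 3t − (t−1) of the 8 are across; that first reaches 8 at t = 4, so at least 7 crossings are needed.
The safety rule pushes this higher. Following every safe sequence of crossings, the most of the 8 that can be at the lab module as the airlock pod arrives there on crossing 7 is 7 — never all 8.
So the move cannot be finished within 7 crossings. (The shortest complete plan takes 9:)
1. engineer 3 and reactor-core 3 cross → the lab module.
2. engineer 3 crosses ← the storage bay.
3. engineer 3, engineer 4, and reactor-core 4 cross → the lab module.
4. engineer 3 and reactor-core 3 cross ← the storage bay.
5. engineer 1, engineer 2, and engineer 3 cross → the lab module.
6. reactor-core 4 crosses ← the storage bay.
7. reactor-core 3 and reactor-core 4 cross → the lab module.
8. reactor-core 3 crosses ← the storage bay.
9. reactor-core 1, reactor-core 2, and reactor-core 3 cross → the lab module.

No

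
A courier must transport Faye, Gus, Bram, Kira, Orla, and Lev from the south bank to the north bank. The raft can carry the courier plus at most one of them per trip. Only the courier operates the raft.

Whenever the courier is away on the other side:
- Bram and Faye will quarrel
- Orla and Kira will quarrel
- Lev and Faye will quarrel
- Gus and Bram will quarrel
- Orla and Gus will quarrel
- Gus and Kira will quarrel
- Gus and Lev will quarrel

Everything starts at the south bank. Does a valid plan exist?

Whatever the first load, the items left behind include a forbidden pair without the courier. No opening move is safe, so no plan exists.

No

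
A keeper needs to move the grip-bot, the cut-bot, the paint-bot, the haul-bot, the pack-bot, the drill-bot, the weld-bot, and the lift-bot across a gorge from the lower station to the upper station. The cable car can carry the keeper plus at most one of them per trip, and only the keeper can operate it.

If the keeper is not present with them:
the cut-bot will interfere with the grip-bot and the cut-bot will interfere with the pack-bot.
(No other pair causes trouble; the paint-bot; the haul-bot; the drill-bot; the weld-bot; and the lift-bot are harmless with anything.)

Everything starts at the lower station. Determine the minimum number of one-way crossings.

Counting alone: the keeper can take at most 1 across per trip to the upper station, so moving all 8 needs at least 8 loaded trips out, with a return between consecutive ones — at least 15 crossings.
The safety rule pushes this higher. Following every safe sequence of crossings, the most of the 8 that can be at the upper station as the cable car arrives there on crossing 15 is 7 — never all 8.
So no plan with fewer than 17 crossings exists, and this one achieves 17:
1. Keeper goes to the upper station with the cut-bot.  [the lower station: the drill-bot, the grip-bot, the haul-bot, the lift-bot, the pack-bot, the paint-bot, the weld-bot | the upper station: the cut-bot]
2. Keeper goes back to the lower station alone.  [the lower station: the drill-bot, the grip-bot, the haul-bot, the lift-bot, the pack-bot, the paint-bot, the weld-bot | the upper station: the cut-bot]
3. Keeper goes to the upper station with the grip-bot.  [the lower station: the drill-bot, the haul-bot, the lift-bot, the pack-bot, the paint-bot, the weld-bot | the upper station: the cut-bot, the grip-bot]
4. Keeper goes back to the lower station with the cut-bot.  [the lower station: the cut-bot, the drill-bot, the haul-bot, the lift-bot, the pack-bot, the paint-bot, the weld-bot | the upper station: the grip-bot]
5. Keeper goes to the upper station with the pack-bot.  [the lower station: the cut-bot, the drill-bot, the haul-bot, the lift-bot, the paint-bot, the weld-bot | the upper station: the grip-bot, the pack-bot]
6. Keeper goes back to the lower station alone.  [the lower station: the cut-bot, the drill-bot, the haul-bot, the lift-bot, the paint-bot, the weld-bot | the upper station: the grip-bot, the pack-bot]
7. Keeper goes to the upper station with the paint-bot.  [the lower station: the cut-bot, the drill-bot, the haul-bot, the lift-bot, the weld-bot | the upper station: the grip-bot, the pack-bot, the paint-bot]
8. Keeper goes back to the lower station alone.  [the lower station: the cut-bot, the drill-bot, the haul-bot, the lift-bot, the weld-bot | the upper station: the grip-bot, the pack-bot, the paint-bot]
9. Keeper goes to the upper station with the haul-bot.  [the lower station: the cut-bot, the drill-bot, the lift-bot, the weld-bot | the upper station: the grip-bot, the haul-bot, the pack-bot, the paint-bot]
10. Keeper goes back to the lower station alone.  [the lower station: the cut-bot, the drill-bot, the lift-bot, the weld-bot | the upper station: the grip-bot, the haul-bot, the pack-bot, the paint-bot]
11. Keeper goes to the upper station with the drill-bot.  [the lower station: the cut-bot, the lift-bot, the weld-bot | the upper station: the drill-bot, the grip-bot, the haul-bot, the pack-bot, the paint-bot]
12. Keeper goes back to the lower station alone.  [the lower station: the cut-bot, the lift-bot, the weld-bot | the upper station: the drill-bot, the grip-bot, the haul-bot, the pack-bot, the paint-bot]
13. Keeper goes to the upper station with the weld-bot.  [the lower station: the cut-bot, the lift-bot | the upper station: the drill-bot, the grip-bot, the haul-bot, the pack-bot, the paint-bot, the weld-bot]
14. Keeper goes back to the lower station alone.  [the lower station: the cut-bot, the lift-bot | the upper station: the drill-bot, the grip-bot, the haul-bot, the pack-bot, the paint-bot, the weld-bot]
15. Keeper goes to the upper station with the lift-bot.  [the lower station: the cut-bot | the upper station: the drill-bot, the grip-bot, the haul-bot, the lift-bot, the pack-bot, the paint-bot, the weld-bot]
16. Keeper goes back to the lower station alone.  [the lower station: the cut-bot | the upper station: the drill-bot, the grip-bot, the haul-bot, the lift-bot, the pack-bot, the paint-bot, the weld-bot]
17. Keeper goes to the upper station with the cut-bot.  [the lower station: — | the upper station: the cut-bot, the drill-bot, the grip-bot, the haul-bot, the lift-bot, the pack-bot, the paint-bot, the weld-bot]

17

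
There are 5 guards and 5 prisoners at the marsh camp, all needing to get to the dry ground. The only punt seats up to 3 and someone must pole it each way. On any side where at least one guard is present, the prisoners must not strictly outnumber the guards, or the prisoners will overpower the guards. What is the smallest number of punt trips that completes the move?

11

Counting alone: each trip to the dry ground takes at most 3 across and each return brings at least 1 back, so after t trips out (and t−1 returns) at most 3t − (t−1) of the 10 are across; that first reaches 10 at t = 5, so at least 9 crossings are needed.
The safety rule pushes this higher. Following every safe sequence of crossings, the most of the 10 that can be at the dry ground as the punt arrives there on crossing 9 is 9 — never all 10.
So no plan with fewer than 11 crossings exists, and this one achieves 11:
1. 2 prisoners → the dry ground.  (the marsh camp: 5G 3P; the dry ground: 0G 2P)
2. 1 prisoner ← the marsh camp.  (the marsh camp: 5G 4P; the dry ground: 0G 1P)
3. 3 prisoners → the dry ground.  (the marsh camp: 5G 1P; the dry ground: 0G 4P)
4. 1 prisoner ← the marsh camp.  (the marsh camp: 5G 2P; the dry ground: 0G 3P)
5. 3 guards → the dry ground.  (the marsh camp: 2G 2P; the dry ground: 3G 3P)
6. 1 guard and 1 prisoner ← the marsh camp.  (the marsh camp: 3G 3P; the dry ground: 2G 2P)
7. 3 guards → the dry ground.  (the marsh camp: 0G 3P; the dry ground: 5G 2P)
8. 1 prisoner ← the marsh camp.  (the marsh camp: 0G 4P; the dry ground: 5G 1P)
9. 2 prisoners → the dry ground.  (the marsh camp: 0G 2P; the dry ground: 5G 3P)
10. 1 prisoner ← the marsh camp.  (the marsh camp: 0G 3P; the dry ground: 5G 2P)
11. 3 prisoners → the dry ground.  (the marsh camp: 0G 0P; the dry ground: 5G 5P)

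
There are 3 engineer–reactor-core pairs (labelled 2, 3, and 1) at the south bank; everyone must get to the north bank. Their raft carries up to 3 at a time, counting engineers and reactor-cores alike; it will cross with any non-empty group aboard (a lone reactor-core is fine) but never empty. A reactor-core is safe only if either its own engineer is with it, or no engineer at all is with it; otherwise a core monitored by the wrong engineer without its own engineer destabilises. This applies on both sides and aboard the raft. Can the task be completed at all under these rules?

1. engineer 2 and reactor-core 2 cross → the north bank.
2. engineer 2 crosses ← the south bank.
3. engineer 1, engineer 2, and engineer 3 cross → the north bank.
4. reactor-core 2 crosses ← the south bank.
5. reactor-core 1, reactor-core 2, and reactor-core 3 cross → the north bank.

Yes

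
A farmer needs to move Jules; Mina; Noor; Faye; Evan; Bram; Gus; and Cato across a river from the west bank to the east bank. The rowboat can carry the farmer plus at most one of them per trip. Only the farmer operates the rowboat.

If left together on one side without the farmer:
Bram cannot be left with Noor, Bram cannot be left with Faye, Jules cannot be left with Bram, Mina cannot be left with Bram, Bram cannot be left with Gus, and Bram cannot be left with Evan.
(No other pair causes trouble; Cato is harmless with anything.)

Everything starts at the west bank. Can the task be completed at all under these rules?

No

Following every safe sequence of crossings from the start, the most of the 8 that can be at the east bank as the rowboat arrives there on crossings 1, 3, 5 is 1, 2, 3 respectively; the best ever achieved is 3 of 8.
From crossing 7 on, no configuration arises that was not already reachable earlier: only 30 distinct safe configurations (who is on which side, and where the rowboat is) can ever be reached, none of them has everyone across, and every continuation just revisits them. So no valid plan exists.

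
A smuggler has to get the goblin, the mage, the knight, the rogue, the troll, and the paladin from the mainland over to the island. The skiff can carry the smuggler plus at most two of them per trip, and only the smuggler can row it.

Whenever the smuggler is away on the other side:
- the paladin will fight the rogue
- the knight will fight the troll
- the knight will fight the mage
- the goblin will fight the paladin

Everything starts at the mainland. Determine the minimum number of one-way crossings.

Counting alone: the smuggler can take at most 2 across per trip to the island, so moving all 6 needs at least 3 loaded trips out, with a return between consecutive ones — at least 5 crossings.
The safety rule pushes this higher. Following every safe sequence of crossings, the most of the 6 that can be at the island as the skiff arrives there on crossing 5 is 5 — never all 6.
So no plan with fewer than 7 crossings exists, and this one achieves 7:
1. Smuggler goes to the island with the knight and the paladin.
2. Smuggler goes back to the mainland alone.
3. Smuggler goes to the island with the goblin and the mage.
4. Smuggler goes back to the mainland with the knight and the paladin.
5. Smuggler goes to the island with the rogue and the troll.
6. Smuggler goes back to the mainland alone.
7. Smuggler goes to the island with the knight and the paladin.

7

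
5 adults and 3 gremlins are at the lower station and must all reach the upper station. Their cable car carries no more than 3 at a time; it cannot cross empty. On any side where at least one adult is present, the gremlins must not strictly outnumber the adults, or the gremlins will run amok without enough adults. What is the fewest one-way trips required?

7

Counting alone: each trip to the upper station takes at most 3 across and each return brings at least 1 back, so after t trips out (and t−1 returns) at most 3t − (t−1) of the 8 are across; that first reaches 8 at t = 4, so at least 7 crossings are needed.
The plan below uses exactly 7 crossings, so it is optimal:
1. 2 gremlins → the upper station.  (the lower station: 5A 1G; the upper station: 0A 2G)
2. 1 gremlin ← the lower station.  (the lower station: 5A 2G; the upper station: 0A 1G)
3. 2 adults and 1 gremlin → the upper station.  (the lower station: 3A 1G; the upper station: 2A 2G)
4. 1 gremlin ← the lower station.  (the lower station: 3A 2G; the upper station: 2A 1G)
5. 1 adult and 2 gremlins → the upper station.  (the lower station: 2A 0G; the upper station: 3A 3G)
6. 1 gremlin ← the lower station.  (the lower station: 2A 1G; the upper station: 3A 2G)
7. 2 adults and 1 gremlin → the upper station.  (the lower station: 0A 0G; the upper station: 5A 3G)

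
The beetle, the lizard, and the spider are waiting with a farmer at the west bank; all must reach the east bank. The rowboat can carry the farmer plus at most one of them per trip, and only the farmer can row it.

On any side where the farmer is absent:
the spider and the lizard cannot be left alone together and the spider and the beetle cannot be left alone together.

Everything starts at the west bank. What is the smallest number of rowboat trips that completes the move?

7

Counting alone: the farmer can take at most 1 across per trip to the east bank, so moving all 3 needs at least 3 loaded trips out, with a return between consecutive ones — at least 5 crossings.
The safety rule pushes this higher. Following every safe sequence of crossings, the most of the 3 that can be at the east bank as the rowboat arrives there on crossing 5 is 2 — never all 3.
So no plan with fewer than 7 crossings exists, and this one achieves 7:
1. Farmer goes to the east bank with the spider.
2. Farmer goes back to the west bank alone.
3. Farmer goes to the east bank with the beetle.
4. Farmer goes back to the west bank with the spider.
5. Farmer goes to the east bank with the lizard.
6. Farmer goes back to the west bank alone.
7. Farmer goes to the east bank with the spider.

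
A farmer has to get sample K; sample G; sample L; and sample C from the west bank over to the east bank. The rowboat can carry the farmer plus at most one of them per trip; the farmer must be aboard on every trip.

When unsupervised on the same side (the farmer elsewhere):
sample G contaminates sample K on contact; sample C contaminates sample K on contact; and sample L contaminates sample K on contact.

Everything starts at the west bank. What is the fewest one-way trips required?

Following every safe sequence of crossings from the start, the most of the 4 that can be at the east bank as the rowboat arrives there on crossings 1, 3 is 1, 2 respectively; the best ever achieved is 2 of 4.
From crossing 5 on, no configuration arises that was not already reachable earlier: only 9 distinct safe configurations (who is on which side, and where the rowboat is) can ever be reached, none of them has everyone across, and every continuation just revisits them. So no valid plan exists.

impossible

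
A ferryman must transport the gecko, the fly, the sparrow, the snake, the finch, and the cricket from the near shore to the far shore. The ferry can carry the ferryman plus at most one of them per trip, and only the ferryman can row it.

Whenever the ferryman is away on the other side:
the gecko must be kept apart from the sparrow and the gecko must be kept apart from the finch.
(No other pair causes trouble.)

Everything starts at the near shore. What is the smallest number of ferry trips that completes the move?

13

Counting alone: the ferryman can take at most 1 across per trip to the far shore, so moving all 6 needs at least 6 loaded trips out, with a return between consecutive ones — at least 11 crossings.
The safety rule pushes this higher. Following every safe sequence of crossings, the most of the 6 that can be at the far shore as the ferry arrives there on crossing 11 is 5 — never all 6.
So no plan with fewer than 13 crossings exists, and this one achieves 13:
1. Ferryman goes to the far shore with the gecko.
2. Ferryman goes back to the near shore alone.
3. Ferryman goes to the far shore with the fly.
4. Ferryman goes back to the near shore alone.
5. Ferryman goes to the far shore with the sparrow.
6. Ferryman goes back to the near shore with the gecko.
7. Ferryman goes to the far shore with the finch.
8. Ferryman goes back to the near shore alone.
9. Ferryman goes to the far shore with the snake.
10. Ferryman goes back to the near shore alone.
11. Ferryman goes to the far shore with the cricket.
12. Ferryman goes back to the near shore alone.
13. Ferryman goes to the far shore with the gecko.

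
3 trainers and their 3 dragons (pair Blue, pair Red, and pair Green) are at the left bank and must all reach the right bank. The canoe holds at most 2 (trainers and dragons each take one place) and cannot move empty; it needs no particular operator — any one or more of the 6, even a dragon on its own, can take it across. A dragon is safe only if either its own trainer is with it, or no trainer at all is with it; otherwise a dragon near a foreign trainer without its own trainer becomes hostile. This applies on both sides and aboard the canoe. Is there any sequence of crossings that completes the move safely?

Yes

1. dragon Blue and trainer Blue cross → the right bank.
2. trainer Blue crosses ← the left bank.
3. dragon Green and dragon Red cross → the right bank.
4. dragon Blue crosses ← the left bank.
5. trainer Green and trainer Red cross → the right bank.
6. dragon Red and trainer Red cross ← the left bank.
7. trainer Blue and trainer Red cross → the right bank.
8. dragon Green crosses ← the left bank.
9. dragon Blue and dragon Red cross → the right bank.
10. trainer Green crosses ← the left bank.
11. dragon Green and trainer Green cross → the right bank.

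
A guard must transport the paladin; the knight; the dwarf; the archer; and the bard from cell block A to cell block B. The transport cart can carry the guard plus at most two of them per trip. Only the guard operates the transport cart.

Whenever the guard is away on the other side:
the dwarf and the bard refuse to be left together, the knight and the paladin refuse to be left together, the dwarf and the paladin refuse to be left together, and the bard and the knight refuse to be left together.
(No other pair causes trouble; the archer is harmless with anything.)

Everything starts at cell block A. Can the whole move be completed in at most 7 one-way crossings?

Yes — this plan uses 5 crossings (≤ 7):
1. Guard goes to cell block B with the bard and the paladin.
2. Guard goes back to cell block A alone.
3. Guard goes to cell block B with the archer.
4. Guard goes back to cell block A alone.
5. Guard goes to cell block B with the dwarf and the knight.

Yes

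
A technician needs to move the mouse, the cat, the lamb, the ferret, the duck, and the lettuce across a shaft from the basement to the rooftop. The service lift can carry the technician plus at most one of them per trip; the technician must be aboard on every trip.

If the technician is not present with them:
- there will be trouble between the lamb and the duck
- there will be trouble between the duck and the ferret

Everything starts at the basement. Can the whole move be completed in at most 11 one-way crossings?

Counting alone: the technician can take at most 1 across per trip to the rooftop, so moving all 6 needs at least 6 loaded trips out, with a return between consecutive ones — at least 11 crossings.
The safety rule pushes this higher. Following every safe sequence of crossings, the most of the 6 that can be at the rooftop as the service lift arrives there on crossing 11 is 5 — never all 6.
So the move cannot be finished within 11 crossings. (The shortest complete plan takes 13:)
1. Technician goes to the rooftop with the duck.
2. Technician goes back to the basement alone.
3. Technician goes to the rooftop with the mouse.
4. Technician goes back to the basement alone.
5. Technician goes to the rooftop with the cat.
6. Technician goes back to the basement alone.
7. Technician goes to the rooftop with the lamb.
8. Technician goes back to the basement with the duck.
9. Technician goes to the rooftop with the ferret.
10. Technician goes back to the basement alone.
11. Technician goes to the rooftop with the lettuce.
12. Technician goes back to the basement alone.
13. Technician goes to the rooftop with the duck.

No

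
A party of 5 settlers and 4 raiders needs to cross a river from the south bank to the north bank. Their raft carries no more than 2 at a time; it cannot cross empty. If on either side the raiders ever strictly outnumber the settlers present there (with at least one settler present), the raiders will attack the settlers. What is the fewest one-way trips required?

Counting alone: each trip to the north bank takes at most 2 across and each return brings at least 1 back, so after t trips out (and t−1 returns) at most 2t − (t−1) of the 9 are across; that first reaches 9 at t = 8, so at least 15 crossings are needed.
The plan below uses exactly 15 crossings, so it is optimal:
1. 2 raiders → the north bank.  (the south bank: 5S 2R; the north bank: 0S 2R)
2. 1 raider ← the south bank.  (the south bank: 5S 3R; the north bank: 0S 1R)
3. 2 raiders → the north bank.  (the south bank: 5S 1R; the north bank: 0S 3R)
4. 1 raider ← the south bank.  (the south bank: 5S 2R; the north bank: 0S 2R)
5. 2 settlers → the north bank.  (the south bank: 3S 2R; the north bank: 2S 2R)
6. 1 raider ← the south bank.  (the south bank: 3S 3R; the north bank: 2S 1R)
7. 1 settler and 1 raider → the north bank.  (the south bank: 2S 2R; the north bank: 3S 2R)
8. 1 settler ← the south bank.  (the south bank: 3S 2R; the north bank: 2S 2R)
9. 1 settler and 1 raider → the north bank.  (the south bank: 2S 1R; the north bank: 3S 3R)
10. 1 raider ← the south bank.  (the south bank: 2S 2R; the north bank: 3S 2R)
11. 1 settler and 1 raider → the north bank.  (the south bank: 1S 1R; the north bank: 4S 3R)
12. 1 settler ← the south bank.  (the south bank: 2S 1R; the north bank: 3S 3R)
13. 1 settler and 1 raider → the north bank.  (the south bank: 1S 0R; the north bank: 4S 4R)
14. 1 raider ← the south bank.  (the south bank: 1S 1R; the north bank: 4S 3R)
15. 1 settler and 1 raider → the north bank.  (the south bank: 0S 0R; the north bank: 5S 4R)

15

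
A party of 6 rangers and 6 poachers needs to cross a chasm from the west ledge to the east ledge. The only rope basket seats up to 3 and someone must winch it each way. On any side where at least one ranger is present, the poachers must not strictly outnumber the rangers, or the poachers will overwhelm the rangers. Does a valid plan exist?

Following every safe sequence of crossings from the start, the most of the 12 that can be at the east ledge as the rope basket arrives there on crossings 1, 3, 5 is 3, 5, 6 respectively; the best ever achieved is 6 of 12.
From crossing 7 on, no configuration arises that was not already reachable earlier: only 17 distinct safe configurations (who is on which side, and where the rope basket is) can ever be reached, none of them has everyone across, and every continuation just revisits them. They are: 0 rangers + 0 poachers across (rope basket back at the start); 0 rangers + 1 poacher across (rope basket there); 0 rangers + 1 poacher across (rope basket back at the start); 0 rangers + 2 poachers across (rope basket there); 0 rangers + 2 poachers across (rope basket back at the start); 0 rangers + 3 poachers across (rope basket there); 0 rangers + 3 poachers across (rope basket back at the start); 0 rangers + 4 poachers across (rope basket there); 0 rangers + 4 poachers across (rope basket back at the start); 0 rangers + 5 poachers across (rope basket there); 0 rangers + 5 poachers across (rope basket back at the start); 0 rangers + 6 poachers across (rope basket there); 1 ranger + 1 poacher across (rope basket there); 1 ranger + 1 poacher across (rope basket back at the start); 2 rangers + 2 poachers across (rope basket there); 2 rangers + 2 poachers across (rope basket back at the start); 3 rangers + 3 poachers across (rope basket there). So no valid plan exists.

No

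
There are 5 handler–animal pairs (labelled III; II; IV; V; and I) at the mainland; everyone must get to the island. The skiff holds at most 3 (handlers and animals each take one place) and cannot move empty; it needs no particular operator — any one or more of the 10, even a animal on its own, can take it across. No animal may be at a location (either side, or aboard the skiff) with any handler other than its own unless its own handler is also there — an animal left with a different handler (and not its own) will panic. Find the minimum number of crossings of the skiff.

11

Counting alone: each trip to the island takes at most 3 across and each return brings at least 1 back, so after t trips out (and t−1 returns) at most 3t − (t−1) of the 10 are across; that first reaches 10 at t = 5, so at least 9 crossings are needed.
The safety rule pushes this higher. Following every safe sequence of crossings, the most of the 10 that can be at the island as the skiff arrives there on crossing 9 is 9 — never all 10.
So no plan with fewer than 11 crossings exists, and this one achieves 11:
1. animal III and handler III cross → the island.
2. handler III crosses ← the mainland.
3. animal II, animal IV, and animal V cross → the island.
4. animal III crosses ← the mainland.
5. handler II, handler IV, and handler V cross → the island.
6. animal II and handler II cross ← the mainland.
7. handler I, handler II, and handler III cross → the island.
8. animal IV crosses ← the mainland.
9. animal II and animal III cross → the island.
10. animal III crosses ← the mainland.
11. animal I, animal III, and animal IV cross → the island.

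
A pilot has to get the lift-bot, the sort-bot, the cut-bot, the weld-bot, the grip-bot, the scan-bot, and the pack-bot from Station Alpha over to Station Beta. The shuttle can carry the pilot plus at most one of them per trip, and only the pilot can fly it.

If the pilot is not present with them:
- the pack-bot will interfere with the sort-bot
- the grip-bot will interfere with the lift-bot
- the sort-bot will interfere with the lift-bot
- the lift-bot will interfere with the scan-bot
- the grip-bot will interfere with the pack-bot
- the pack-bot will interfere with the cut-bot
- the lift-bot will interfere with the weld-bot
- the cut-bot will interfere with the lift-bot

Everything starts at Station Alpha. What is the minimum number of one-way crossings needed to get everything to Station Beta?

Whatever the first load, the items left behind include a forbidden pair without the pilot. No opening move is safe, so no plan exists.

impossible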